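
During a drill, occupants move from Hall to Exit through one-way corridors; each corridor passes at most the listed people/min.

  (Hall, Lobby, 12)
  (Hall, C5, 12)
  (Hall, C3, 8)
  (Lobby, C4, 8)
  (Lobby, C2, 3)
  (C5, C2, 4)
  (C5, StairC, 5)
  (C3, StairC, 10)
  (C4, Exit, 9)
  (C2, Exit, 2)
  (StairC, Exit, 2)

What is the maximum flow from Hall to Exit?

12

Augment Hall→Lobby→C4→Exit: bottleneck 8, flow now 8.
Augment Hall→Lobby→C2→Exit: bottleneck 2, flow now 10.
Augment Hall→C5→StairC→Exit: bottleneck 2, flow now 12.
No augmenting path remains; maximum flow = 12.
In the residual graph, reachable from Hall: {Hall, Lobby, C5, C3, C2, StairC}.
Min-cut edges: Lobby→C4 (8), C2→Exit (2), StairC→Exit (2); capacity 8 + 2 + 2 = 12.
This cut is saturated, so no flow can exceed 12.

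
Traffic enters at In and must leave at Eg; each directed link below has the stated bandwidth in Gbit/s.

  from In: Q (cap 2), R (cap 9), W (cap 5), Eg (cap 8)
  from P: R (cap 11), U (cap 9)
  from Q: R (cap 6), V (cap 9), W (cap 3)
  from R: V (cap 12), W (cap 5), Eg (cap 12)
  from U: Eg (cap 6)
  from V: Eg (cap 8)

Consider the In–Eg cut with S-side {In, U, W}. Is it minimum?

Given cut capacity: 2 + 9 + 8 + 6 = 25.
Augment In→Eg: bottleneck 8, flow now 8.
Augment In→R→Eg: bottleneck 9, flow now 17.
Augment In→Q→R→Eg: bottleneck 2, flow now 19.
No augmenting path remains; maximum flow = 19.
In the residual graph, reachable from In: {In, W}.
Min-cut edges: In→Q (2), In→R (9), In→Eg (8); capacity 2 + 9 + 8 = 19.
Cut capacity 25 exceeds the max flow 19, so it is not minimum.

No — its capacity is 25, but the minimum cut has capacity 19.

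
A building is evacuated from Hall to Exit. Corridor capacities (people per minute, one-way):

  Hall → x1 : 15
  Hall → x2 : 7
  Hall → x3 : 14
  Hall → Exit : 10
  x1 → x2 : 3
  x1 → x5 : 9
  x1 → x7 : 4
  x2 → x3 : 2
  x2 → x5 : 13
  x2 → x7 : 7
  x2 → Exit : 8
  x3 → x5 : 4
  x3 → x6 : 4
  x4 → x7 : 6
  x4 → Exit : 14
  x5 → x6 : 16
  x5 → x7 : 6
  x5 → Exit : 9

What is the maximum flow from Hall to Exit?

Augment Hall→Exit: bottleneck 10, flow now 10.
Augment Hall→x2→Exit: bottleneck 7, flow now 17.
Augment Hall→x1→x2→Exit: bottleneck 1, flow now 18.
Augment Hall→x1→x5→Exit: bottleneck 9, flow now 27.
No augmenting path remains; maximum flow = 27.
In the residual graph, reachable from Hall: {Hall, x1, x2, x3, x5, x6, x7}.
Min-cut edges: Hall→Exit (10), x2→Exit (8), x5→Exit (9); capacity 10 + 8 + 9 = 27.
This cut is saturated, so no flow can exceed 27.

27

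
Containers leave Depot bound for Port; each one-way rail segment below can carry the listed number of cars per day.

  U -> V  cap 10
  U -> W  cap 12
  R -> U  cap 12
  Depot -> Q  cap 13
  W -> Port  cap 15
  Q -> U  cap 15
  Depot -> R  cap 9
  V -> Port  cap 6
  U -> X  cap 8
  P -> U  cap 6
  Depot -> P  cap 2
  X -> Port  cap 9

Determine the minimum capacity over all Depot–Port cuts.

Augment Depot→P→U→V→Port: bottleneck 2, flow now 2.
Augment Depot→Q→U→V→Port: bottleneck 4, flow now 6.
Augment Depot→Q→U→W→Port: bottleneck 9, flow now 15.
Augment Depot→R→U→W→Port: bottleneck 3, flow now 18.
Augment Depot→R→U→X→Port: bottleneck 6, flow now 24.
No augmenting path remains; maximum flow = 24.
By max-flow min-cut, the minimum cut capacity equals the max flow.
In the residual graph, reachable from Depot: {Depot}.
Min-cut edges: Depot→P (2), Depot→Q (13), Depot→R (9); capacity 2 + 13 + 9 = 24.

24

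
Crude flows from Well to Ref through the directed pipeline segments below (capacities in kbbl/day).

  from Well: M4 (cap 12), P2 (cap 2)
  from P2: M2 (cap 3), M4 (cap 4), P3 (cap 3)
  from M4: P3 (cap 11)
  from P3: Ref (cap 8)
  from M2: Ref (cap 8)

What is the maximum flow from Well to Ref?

10

Augment Well→P2→P3→Ref: bottleneck 2, flow now 2.
Augment Well→M4→P3→Ref: bottleneck 6, flow now 8.
Augment Well→M4→P3→P2→M2→Ref: bottleneck 2, flow now 10. (uses reverse residual edge)
No augmenting path remains; maximum flow = 10.
In the residual graph, reachable from Well: {Well, M4, P3}.
Min-cut edges: Well→P2 (2), P3→Ref (8); capacity 2 + 8 = 10.
This cut is saturated, so no flow can exceed 10.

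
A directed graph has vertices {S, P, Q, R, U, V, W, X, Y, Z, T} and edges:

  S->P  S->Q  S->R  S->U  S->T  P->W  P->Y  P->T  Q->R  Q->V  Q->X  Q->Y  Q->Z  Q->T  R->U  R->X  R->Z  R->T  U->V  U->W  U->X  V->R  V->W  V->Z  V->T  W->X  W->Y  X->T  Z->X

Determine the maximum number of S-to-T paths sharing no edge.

Assign every edge capacity 1; by Menger, the answer equals the max flow.
Path S→T (+1); total 1.
Path S→P→T (+1); total 2.
Path S→Q→T (+1); total 3.
Path S→R→T (+1); total 4.
Path S→U→V→T (+1); total 5.
No residual S→T path; max flow = 5.
Certifying cut of size 5: {S→P, S→Q, S→R, S→T, S→U}.

5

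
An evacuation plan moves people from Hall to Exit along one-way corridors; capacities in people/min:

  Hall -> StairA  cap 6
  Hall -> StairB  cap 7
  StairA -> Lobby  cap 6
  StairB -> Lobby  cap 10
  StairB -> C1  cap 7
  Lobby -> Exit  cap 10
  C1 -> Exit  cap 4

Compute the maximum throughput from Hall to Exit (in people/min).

Augment Hall→StairA→Lobby→Exit: bottleneck 6, flow now 6.
Augment Hall→StairB→Lobby→Exit: bottleneck 4, flow now 10.
Augment Hall→StairB→C1→Exit: bottleneck 3, flow now 13.
No augmenting path remains; maximum flow = 13.
In the residual graph, reachable from Hall: {Hall}.
Min-cut edges: Hall→StairA (6), Hall→StairB (7); capacity 6 + 7 = 13.
This cut is saturated, so no flow can exceed 13.

13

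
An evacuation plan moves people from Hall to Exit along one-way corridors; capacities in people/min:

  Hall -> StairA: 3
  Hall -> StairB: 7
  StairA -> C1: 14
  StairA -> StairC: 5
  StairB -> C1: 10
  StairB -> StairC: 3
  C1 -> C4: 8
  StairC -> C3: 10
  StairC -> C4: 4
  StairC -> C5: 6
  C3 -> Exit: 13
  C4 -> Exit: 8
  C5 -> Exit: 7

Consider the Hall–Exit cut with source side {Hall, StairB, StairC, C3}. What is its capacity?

Edges leaving {Hall, StairB, StairC, C3}: Hall→StairA (3), StairB→C1 (10), StairC→C4 (4), StairC→C5 (6), C3→Exit (13).
Cut capacity = 3 + 10 + 4 + 6 + 13 = 36.

36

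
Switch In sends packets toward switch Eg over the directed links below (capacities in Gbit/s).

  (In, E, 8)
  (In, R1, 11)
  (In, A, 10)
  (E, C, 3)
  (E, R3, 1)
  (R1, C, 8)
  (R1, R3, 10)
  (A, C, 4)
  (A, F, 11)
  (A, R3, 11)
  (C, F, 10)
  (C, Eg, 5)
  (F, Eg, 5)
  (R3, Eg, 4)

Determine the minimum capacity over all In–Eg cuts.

14

Augment In→E→C→Eg: bottleneck 3, flow now 3.
Augment In→E→R3→Eg: bottleneck 1, flow now 4.
Augment In→R1→C→Eg: bottleneck 2, flow now 6.
Augment In→R1→R3→Eg: bottleneck 3, flow now 9.
Augment In→A→F→Eg: bottleneck 5, flow now 14.
No augmenting path remains; maximum flow = 14.
By max-flow min-cut, the minimum cut capacity equals the max flow.
In the residual graph, reachable from In: {In, E, R1, A, C, F, R3}.
Min-cut edges: C→Eg (5), F→Eg (5), R3→Eg (4); capacity 5 + 5 + 4 = 14.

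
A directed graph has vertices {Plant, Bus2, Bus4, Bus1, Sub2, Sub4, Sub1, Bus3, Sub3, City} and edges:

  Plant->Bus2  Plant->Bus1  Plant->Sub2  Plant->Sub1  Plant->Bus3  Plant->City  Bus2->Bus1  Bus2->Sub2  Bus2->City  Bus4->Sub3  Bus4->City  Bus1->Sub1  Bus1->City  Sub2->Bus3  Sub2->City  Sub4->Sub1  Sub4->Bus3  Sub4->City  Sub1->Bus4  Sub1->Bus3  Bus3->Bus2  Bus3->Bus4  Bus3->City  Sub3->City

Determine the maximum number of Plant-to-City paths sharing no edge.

Assign every edge capacity 1; by Menger, the answer equals the max flow.
Path Plant→City (+1); total 1.
Path Plant→Bus2→City (+1); total 2.
Path Plant→Bus1→City (+1); total 3.
Path Plant→Sub2→City (+1); total 4.
Path Plant→Bus3→City (+1); total 5.
Path Plant→Sub1→Bus4→City (+1); total 6.
No residual Plant→City path; max flow = 6.
Certifying cut of size 6: {Plant→Bus1, Plant→Bus2, Plant→Bus3, Plant→City, Plant→Sub1, Plant→Sub2}.

6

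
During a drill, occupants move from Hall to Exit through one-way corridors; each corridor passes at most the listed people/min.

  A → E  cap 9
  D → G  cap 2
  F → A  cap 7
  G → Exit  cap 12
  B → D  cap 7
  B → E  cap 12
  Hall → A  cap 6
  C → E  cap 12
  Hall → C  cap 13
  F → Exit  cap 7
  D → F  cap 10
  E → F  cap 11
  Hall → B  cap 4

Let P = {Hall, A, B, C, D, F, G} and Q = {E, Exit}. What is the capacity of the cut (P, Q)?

52

Edges leaving {Hall, A, B, C, D, F, G}: A→E (9), B→E (12), C→E (12), F→Exit (7), G→Exit (12).
Cut capacity = 9 + 12 + 12 + 7 + 12 = 52.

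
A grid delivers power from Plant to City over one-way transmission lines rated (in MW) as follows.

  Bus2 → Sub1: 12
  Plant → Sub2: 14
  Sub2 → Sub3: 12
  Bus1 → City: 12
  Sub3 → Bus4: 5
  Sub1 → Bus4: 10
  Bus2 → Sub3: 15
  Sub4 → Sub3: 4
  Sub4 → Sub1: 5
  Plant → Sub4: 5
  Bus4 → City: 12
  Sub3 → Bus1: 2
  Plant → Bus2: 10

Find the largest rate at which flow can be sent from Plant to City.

Augment Plant→Bus2→Sub3→Bus4→City: bottleneck 5, flow now 5.
Augment Plant→Bus2→Sub3→Bus1→City: bottleneck 2, flow now 7.
Augment Plant→Bus2→Sub1→Bus4→City: bottleneck 3, flow now 10.
Augment Plant→Sub4→Sub1→Bus4→City: bottleneck 4, flow now 14.
No augmenting path remains; maximum flow = 14.
In the residual graph, reachable from Plant: {Plant, Bus2, Sub4, Sub2, Sub3, Sub1, Bus4}.
Min-cut edges: Sub3→Bus1 (2), Bus4→City (12); capacity 2 + 12 = 14.
This cut is saturated, so no flow can exceed 14.

14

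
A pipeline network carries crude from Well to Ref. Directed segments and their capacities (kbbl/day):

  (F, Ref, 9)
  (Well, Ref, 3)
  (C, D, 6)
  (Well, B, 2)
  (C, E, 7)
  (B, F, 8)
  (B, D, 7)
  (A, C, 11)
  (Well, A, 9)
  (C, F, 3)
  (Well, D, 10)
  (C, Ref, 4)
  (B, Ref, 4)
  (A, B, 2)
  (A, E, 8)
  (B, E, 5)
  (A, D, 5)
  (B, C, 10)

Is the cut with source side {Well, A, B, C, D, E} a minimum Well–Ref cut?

No — its capacity is 22, but the minimum cut has capacity 14.

Given cut capacity: 3 + 8 + 4 + 3 + 4 = 22.
Augment Well→Ref: bottleneck 3, flow now 3.
Augment Well→B→Ref: bottleneck 2, flow now 5.
Augment Well→A→B→Ref: bottleneck 2, flow now 7.
Augment Well→A→C→Ref: bottleneck 4, flow now 11.
Augment Well→A→C→F→Ref: bottleneck 3, flow now 14.
No augmenting path remains; maximum flow = 14.
In the residual graph, reachable from Well: {Well, D}.
Min-cut edges: Well→A (9), Well→B (2), Well→Ref (3); capacity 9 + 2 + 3 = 14.
Cut capacity 22 exceeds the max flow 14, so it is not minimum.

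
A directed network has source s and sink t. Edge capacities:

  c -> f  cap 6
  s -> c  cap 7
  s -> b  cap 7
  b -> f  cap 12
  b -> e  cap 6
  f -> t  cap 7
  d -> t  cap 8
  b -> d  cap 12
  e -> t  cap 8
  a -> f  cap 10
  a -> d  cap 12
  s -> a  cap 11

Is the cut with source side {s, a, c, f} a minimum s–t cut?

Given cut capacity: 7 + 12 + 7 = 26.
Augment s→a→d→t: bottleneck 8, flow now 8.
Augment s→a→f→t: bottleneck 3, flow now 11.
Augment s→b→e→t: bottleneck 6, flow now 17.
Augment s→b→f→t: bottleneck 1, flow now 18.
Augment s→c→f→t: bottleneck 3, flow now 21.
No augmenting path remains; maximum flow = 21.
In the residual graph, reachable from s: {s, a, b, c, d, f}.
Min-cut edges: b→e (6), d→t (8), f→t (7); capacity 6 + 8 + 7 = 21.
Cut capacity 26 exceeds the max flow 21, so it is not minimum.

No — its capacity is 26, but the minimum cut has capacity 21.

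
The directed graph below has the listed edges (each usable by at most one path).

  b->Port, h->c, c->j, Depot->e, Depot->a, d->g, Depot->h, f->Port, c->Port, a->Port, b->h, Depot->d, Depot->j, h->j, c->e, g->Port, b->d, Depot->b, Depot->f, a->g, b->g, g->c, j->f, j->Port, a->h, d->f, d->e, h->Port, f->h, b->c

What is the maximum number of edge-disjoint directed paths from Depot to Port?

6

Assign every edge capacity 1; by Menger, the answer equals the max flow.
Path Depot→a→Port (+1); total 1.
Path Depot→b→Port (+1); total 2.
Path Depot→f→Port (+1); total 3.
Path Depot→h→Port (+1); total 4.
Path Depot→j→Port (+1); total 5.
Path Depot→d→g→Port (+1); total 6.
No residual Depot→Port path; max flow = 6.
Certifying cut of size 6: {Depot→a, Depot→b, Depot→d, Depot→f, Depot→h, Depot→j}.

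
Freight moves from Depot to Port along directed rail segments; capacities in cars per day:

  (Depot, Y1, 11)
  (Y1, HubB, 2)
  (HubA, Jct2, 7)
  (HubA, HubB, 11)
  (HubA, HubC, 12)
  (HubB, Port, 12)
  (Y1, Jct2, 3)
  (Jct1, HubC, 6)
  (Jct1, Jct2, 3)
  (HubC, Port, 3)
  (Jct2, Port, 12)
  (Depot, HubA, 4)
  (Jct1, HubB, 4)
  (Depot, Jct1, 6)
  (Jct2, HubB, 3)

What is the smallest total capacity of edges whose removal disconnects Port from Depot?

15

Augment Depot→Jct1→HubB→Port: bottleneck 4, flow now 4.
Augment Depot→Jct1→Jct2→Port: bottleneck 2, flow now 6.
Augment Depot→HubA→HubB→Port: bottleneck 4, flow now 10.
Augment Depot→Y1→HubB→Port: bottleneck 2, flow now 12.
Augment Depot→Y1→Jct2→Port: bottleneck 3, flow now 15.
No augmenting path remains; maximum flow = 15.
By max-flow min-cut, the minimum cut capacity equals the max flow.
In the residual graph, reachable from Depot: {Depot, Y1}.
Min-cut edges: Depot→Jct1 (6), Depot→HubA (4), Y1→HubB (2), Y1→Jct2 (3); capacity 6 + 4 + 2 + 3 = 15.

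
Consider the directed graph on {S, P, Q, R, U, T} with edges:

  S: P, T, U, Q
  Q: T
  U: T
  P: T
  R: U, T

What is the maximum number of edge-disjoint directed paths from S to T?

4

Assign every edge capacity 1; by Menger, the answer equals the max flow.
Path S→T (+1); total 1.
Path S→P→T (+1); total 2.
Path S→Q→T (+1); total 3.
Path S→U→T (+1); total 4.
No residual S→T path; max flow = 4.
Certifying cut of size 4: {S→P, S→Q, S→T, S→U}.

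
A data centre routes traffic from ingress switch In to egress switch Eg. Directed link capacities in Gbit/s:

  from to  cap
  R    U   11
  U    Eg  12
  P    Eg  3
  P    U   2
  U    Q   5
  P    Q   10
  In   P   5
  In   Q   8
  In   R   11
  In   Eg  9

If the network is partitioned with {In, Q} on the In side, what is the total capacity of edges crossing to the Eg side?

25

Edges leaving {In, Q}: In→P (5), In→R (11), In→Eg (9).
Cut capacity = 5 + 11 + 9 = 25.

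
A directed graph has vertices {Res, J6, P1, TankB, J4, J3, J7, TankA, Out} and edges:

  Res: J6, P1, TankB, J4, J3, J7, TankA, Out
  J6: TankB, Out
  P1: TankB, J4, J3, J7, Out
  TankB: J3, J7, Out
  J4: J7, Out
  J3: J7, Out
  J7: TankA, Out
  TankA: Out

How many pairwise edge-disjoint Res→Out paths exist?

8

Assign every edge capacity 1; by Menger, the answer equals the max flow.
Path Res→Out (+1); total 1.
Path Res→J6→Out (+1); total 2.
Path Res→P1→Out (+1); total 3.
Path Res→TankB→Out (+1); total 4.
Path Res→J4→Out (+1); total 5.
Path Res→J3→Out (+1); total 6.
Path Res→J7→Out (+1); total 7.
Path Res→TankA→Out (+1); total 8.
No residual Res→Out path; max flow = 8.
Certifying cut of size 8: {Res→J3, Res→J4, Res→J6, Res→J7, Res→Out, Res→P1, Res→TankA, Res→TankB}.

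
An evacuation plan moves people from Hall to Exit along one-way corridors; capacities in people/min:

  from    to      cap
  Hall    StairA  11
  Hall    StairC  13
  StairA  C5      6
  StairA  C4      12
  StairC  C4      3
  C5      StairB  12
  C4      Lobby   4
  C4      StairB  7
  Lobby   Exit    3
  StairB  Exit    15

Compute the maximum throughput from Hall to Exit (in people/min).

14

Augment Hall→StairA→C5→StairB→Exit: bottleneck 6, flow now 6.
Augment Hall→StairA→C4→Lobby→Exit: bottleneck 3, flow now 9.
Augment Hall→StairA→C4→StairB→Exit: bottleneck 2, flow now 11.
Augment Hall→StairC→C4→StairB→Exit: bottleneck 3, flow now 14.
No augmenting path remains; maximum flow = 14.
In the residual graph, reachable from Hall: {Hall, StairC}.
Min-cut edges: Hall→StairA (11), StairC→C4 (3); capacity 11 + 3 = 14.
This cut is saturated, so no flow can exceed 14.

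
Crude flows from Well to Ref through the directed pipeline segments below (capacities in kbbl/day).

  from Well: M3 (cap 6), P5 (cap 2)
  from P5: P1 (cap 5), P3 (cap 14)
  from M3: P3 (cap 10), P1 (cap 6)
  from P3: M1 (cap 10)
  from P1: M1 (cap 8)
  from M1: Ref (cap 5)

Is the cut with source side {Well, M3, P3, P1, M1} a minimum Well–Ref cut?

Given cut capacity: 2 + 5 = 7.
Augment Well→P5→P3→M1→Ref: bottleneck 2, flow now 2.
Augment Well→M3→P3→M1→Ref: bottleneck 3, flow now 5.
No augmenting path remains; maximum flow = 5.
In the residual graph, reachable from Well: {Well, P5, M3, P3, P1, M1}.
Min-cut edges: M1→Ref (5); capacity 5 = 5.
Cut capacity 7 exceeds the max flow 5, so it is not minimum.

No — its capacity is 7, but the minimum cut has capacity 5.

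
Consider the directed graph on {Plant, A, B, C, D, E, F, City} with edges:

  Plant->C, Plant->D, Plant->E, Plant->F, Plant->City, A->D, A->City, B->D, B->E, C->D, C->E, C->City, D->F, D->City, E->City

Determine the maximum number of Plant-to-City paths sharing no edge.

Assign every edge capacity 1; by Menger, the answer equals the max flow.
Path Plant→City (+1); total 1.
Path Plant→C→City (+1); total 2.
Path Plant→D→City (+1); total 3.
Path Plant→E→City (+1); total 4.
No residual Plant→City path; max flow = 4.
Certifying cut of size 4: {Plant→C, Plant→City, Plant→D, Plant→E}.

4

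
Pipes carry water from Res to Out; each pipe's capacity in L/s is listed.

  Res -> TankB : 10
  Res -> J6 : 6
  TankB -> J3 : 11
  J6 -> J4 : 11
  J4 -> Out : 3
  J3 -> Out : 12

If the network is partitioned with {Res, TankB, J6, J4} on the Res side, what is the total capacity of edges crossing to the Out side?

Edges leaving {Res, TankB, J6, J4}: TankB→J3 (11), J4→Out (3).
Cut capacity = 11 + 3 = 14.

14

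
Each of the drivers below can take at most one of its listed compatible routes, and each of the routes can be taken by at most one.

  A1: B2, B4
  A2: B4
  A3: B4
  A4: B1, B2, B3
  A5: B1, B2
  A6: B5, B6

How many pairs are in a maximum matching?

Unit-capacity flow: source→left, listed edges, right→sink; max matching = max flow.
Augmenting path A1→B2 (+1); matched 1.
Augmenting path A2→B4 (+1); matched 2.
Augmenting path A4→B1 (+1); matched 3.
Augmenting path A6→B5 (+1); matched 4.
Augmenting path A5→B1→A4→B3 (+1); matched 5.
No augmenting path remains; maximum matching = 5.
König certificate: {A1, A4, A5, A6, B4} is a vertex cover of size 5 (every listed pair touches it), so no matching can be larger.

5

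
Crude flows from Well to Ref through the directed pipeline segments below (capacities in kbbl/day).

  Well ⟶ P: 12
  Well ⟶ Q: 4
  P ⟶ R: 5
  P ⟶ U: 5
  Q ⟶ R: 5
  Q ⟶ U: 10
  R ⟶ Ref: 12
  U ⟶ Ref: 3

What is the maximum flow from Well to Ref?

12

Augment Well→P→R→Ref: bottleneck 5, flow now 5.
Augment Well→P→U→Ref: bottleneck 3, flow now 8.
Augment Well→Q→R→Ref: bottleneck 4, flow now 12.
No augmenting path remains; maximum flow = 12.
In the residual graph, reachable from Well: {Well, P, U}.
Min-cut edges: Well→Q (4), P→R (5), U→Ref (3); capacity 4 + 5 + 3 = 12.
This cut is saturated, so no flow can exceed 12.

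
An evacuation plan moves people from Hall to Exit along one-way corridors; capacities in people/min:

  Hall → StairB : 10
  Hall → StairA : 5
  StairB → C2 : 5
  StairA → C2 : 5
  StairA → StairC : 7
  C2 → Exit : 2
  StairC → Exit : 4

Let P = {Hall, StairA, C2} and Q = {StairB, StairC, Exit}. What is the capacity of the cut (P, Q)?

19

Edges leaving {Hall, StairA, C2}: Hall→StairB (10), StairA→StairC (7), C2→Exit (2).
Cut capacity = 10 + 7 + 2 = 19.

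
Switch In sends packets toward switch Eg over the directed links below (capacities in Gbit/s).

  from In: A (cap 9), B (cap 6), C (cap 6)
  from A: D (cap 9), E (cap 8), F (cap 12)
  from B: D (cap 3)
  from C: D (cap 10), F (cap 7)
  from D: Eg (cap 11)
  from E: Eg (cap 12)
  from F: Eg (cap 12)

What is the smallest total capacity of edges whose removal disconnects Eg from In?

Augment In→A→D→Eg: bottleneck 9, flow now 9.
Augment In→B→D→Eg: bottleneck 2, flow now 11.
Augment In→C→F→Eg: bottleneck 6, flow now 17.
Augment In→B→D→A→E→Eg: bottleneck 1, flow now 18. (uses reverse residual edge)
No augmenting path remains; maximum flow = 18.
By max-flow min-cut, the minimum cut capacity equals the max flow.
In the residual graph, reachable from In: {In, B}.
Min-cut edges: In→A (9), In→C (6), B→D (3); capacity 9 + 6 + 3 = 18.

18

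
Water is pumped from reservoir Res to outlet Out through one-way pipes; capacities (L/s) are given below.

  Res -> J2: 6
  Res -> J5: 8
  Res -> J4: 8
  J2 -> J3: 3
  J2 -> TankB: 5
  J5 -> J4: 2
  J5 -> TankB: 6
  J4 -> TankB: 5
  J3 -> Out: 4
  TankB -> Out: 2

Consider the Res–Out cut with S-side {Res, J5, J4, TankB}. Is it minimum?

No — its capacity is 8, but the minimum cut has capacity 5.

Given cut capacity: 6 + 2 = 8.
Augment Res→J2→J3→Out: bottleneck 3, flow now 3.
Augment Res→J2→TankB→Out: bottleneck 2, flow now 5.
No augmenting path remains; maximum flow = 5.
In the residual graph, reachable from Res: {Res, J2, J5, J4, TankB}.
Min-cut edges: J2→J3 (3), TankB→Out (2); capacity 3 + 2 = 5.
Cut capacity 8 exceeds the max flow 5, so it is not minimum.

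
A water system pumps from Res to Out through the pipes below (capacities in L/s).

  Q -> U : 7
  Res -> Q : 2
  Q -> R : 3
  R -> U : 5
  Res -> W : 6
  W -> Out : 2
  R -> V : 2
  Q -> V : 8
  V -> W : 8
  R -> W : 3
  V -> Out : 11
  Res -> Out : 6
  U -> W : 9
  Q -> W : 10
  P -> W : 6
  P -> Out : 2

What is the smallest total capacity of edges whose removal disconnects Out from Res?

10

Augment Res→Out: bottleneck 6, flow now 6.
Augment Res→W→Out: bottleneck 2, flow now 8.
Augment Res→Q→V→Out: bottleneck 2, flow now 10.
No augmenting path remains; maximum flow = 10.
By max-flow min-cut, the minimum cut capacity equals the max flow.
In the residual graph, reachable from Res: {Res, W}.
Min-cut edges: Res→Q (2), Res→Out (6), W→Out (2); capacity 2 + 6 + 2 = 10.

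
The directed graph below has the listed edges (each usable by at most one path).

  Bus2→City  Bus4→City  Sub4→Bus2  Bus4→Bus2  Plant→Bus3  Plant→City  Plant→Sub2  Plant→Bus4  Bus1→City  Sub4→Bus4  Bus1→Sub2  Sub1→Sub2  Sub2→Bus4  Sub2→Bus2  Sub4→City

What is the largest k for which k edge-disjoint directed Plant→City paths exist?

Assign every edge capacity 1; by Menger, the answer equals the max flow.
Path Plant→City (+1); total 1.
Path Plant→Bus4→City (+1); total 2.
Path Plant→Sub2→Bus2→City (+1); total 3.
No residual Plant→City path; max flow = 3.
Certifying cut of size 3: {Plant→Bus4, Plant→City, Plant→Sub2}.

3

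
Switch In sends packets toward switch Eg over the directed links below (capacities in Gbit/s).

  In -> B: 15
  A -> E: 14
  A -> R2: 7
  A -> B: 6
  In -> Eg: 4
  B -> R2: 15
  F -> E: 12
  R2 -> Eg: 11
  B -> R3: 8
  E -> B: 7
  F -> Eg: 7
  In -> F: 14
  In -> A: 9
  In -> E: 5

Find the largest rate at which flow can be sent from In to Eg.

22

Augment In→Eg: bottleneck 4, flow now 4.
Augment In→F→Eg: bottleneck 7, flow now 11.
Augment In→A→R2→Eg: bottleneck 7, flow now 18.
Augment In→B→R2→Eg: bottleneck 4, flow now 22.
No augmenting path remains; maximum flow = 22.
In the residual graph, reachable from In: {In, F, A, E, B, R2, R3}.
Min-cut edges: In→Eg (4), F→Eg (7), R2→Eg (11); capacity 4 + 7 + 11 = 22.
This cut is saturated, so no flow can exceed 22.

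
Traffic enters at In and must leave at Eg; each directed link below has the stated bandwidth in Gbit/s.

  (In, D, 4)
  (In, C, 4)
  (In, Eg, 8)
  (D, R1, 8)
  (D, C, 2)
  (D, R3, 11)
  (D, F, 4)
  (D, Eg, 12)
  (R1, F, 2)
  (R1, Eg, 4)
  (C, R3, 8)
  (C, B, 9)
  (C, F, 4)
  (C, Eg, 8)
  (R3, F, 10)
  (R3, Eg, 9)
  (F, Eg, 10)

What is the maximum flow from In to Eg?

Augment In→Eg: bottleneck 8, flow now 8.
Augment In→D→Eg: bottleneck 4, flow now 12.
Augment In→C→Eg: bottleneck 4, flow now 16.
No augmenting path remains; maximum flow = 16.
In the residual graph, reachable from In: {In}.
Min-cut edges: In→D (4), In→C (4), In→Eg (8); capacity 4 + 4 + 8 = 16.
This cut is saturated, so no flow can exceed 16.

16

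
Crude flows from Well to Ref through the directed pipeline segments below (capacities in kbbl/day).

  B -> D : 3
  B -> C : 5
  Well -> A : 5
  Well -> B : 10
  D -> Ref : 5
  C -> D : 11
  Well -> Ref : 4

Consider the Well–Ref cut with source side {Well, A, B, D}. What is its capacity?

14

Edges leaving {Well, A, B, D}: Well→Ref (4), B→C (5), D→Ref (5).
Cut capacity = 4 + 5 + 5 = 14.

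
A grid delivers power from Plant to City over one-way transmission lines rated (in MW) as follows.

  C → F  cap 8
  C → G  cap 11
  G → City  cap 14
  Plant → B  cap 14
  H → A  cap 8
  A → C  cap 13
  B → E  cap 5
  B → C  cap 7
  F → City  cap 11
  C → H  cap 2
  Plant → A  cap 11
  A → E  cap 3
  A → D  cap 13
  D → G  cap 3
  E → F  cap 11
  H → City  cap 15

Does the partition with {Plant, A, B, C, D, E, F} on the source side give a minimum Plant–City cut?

No — its capacity is 27, but the minimum cut has capacity 23.

Given cut capacity: 11 + 2 + 3 + 11 = 27.
Augment Plant→A→C→F→City: bottleneck 8, flow now 8.
Augment Plant→A→C→G→City: bottleneck 3, flow now 11.
Augment Plant→B→C→G→City: bottleneck 7, flow now 18.
Augment Plant→B→E→F→City: bottleneck 3, flow now 21.
Augment Plant→B→E→F→C→G→City: bottleneck 1, flow now 22. (uses reverse residual edge)
Augment Plant→B→E→F→C→H→City: bottleneck 1, flow now 23. (uses reverse residual edge)
No augmenting path remains; maximum flow = 23.
In the residual graph, reachable from Plant: {Plant, B}.
Min-cut edges: Plant→A (11), B→C (7), B→E (5); capacity 11 + 7 + 5 = 23.
Cut capacity 27 exceeds the max flow 23, so it is not minimum.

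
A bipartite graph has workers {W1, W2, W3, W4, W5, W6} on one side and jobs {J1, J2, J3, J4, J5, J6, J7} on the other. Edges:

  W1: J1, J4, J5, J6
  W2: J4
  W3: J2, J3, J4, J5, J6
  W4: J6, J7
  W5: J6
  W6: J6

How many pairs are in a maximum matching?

5

Unit-capacity flow: source→left, listed edges, right→sink; max matching = max flow.
Augmenting path W1→J1 (+1); matched 1.
Augmenting path W2→J4 (+1); matched 2.
Augmenting path W3→J2 (+1); matched 3.
Augmenting path W4→J6 (+1); matched 4.
Augmenting path W5→J6→W4→J7 (+1); matched 5.
No augmenting path remains; maximum matching = 5.
König certificate: {W1, W2, W3, W4, J6} is a vertex cover of size 5 (every listed pair touches it), so no matching can be larger.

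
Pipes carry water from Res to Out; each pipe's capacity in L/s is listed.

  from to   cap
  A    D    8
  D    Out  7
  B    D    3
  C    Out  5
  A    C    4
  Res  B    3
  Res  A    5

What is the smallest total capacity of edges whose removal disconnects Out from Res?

Augment Res→A→C→Out: bottleneck 4, flow now 4.
Augment Res→A→D→Out: bottleneck 1, flow now 5.
Augment Res→B→D→Out: bottleneck 3, flow now 8.
No augmenting path remains; maximum flow = 8.
By max-flow min-cut, the minimum cut capacity equals the max flow.
In the residual graph, reachable from Res: {Res}.
Min-cut edges: Res→A (5), Res→B (3); capacity 5 + 3 = 8.

8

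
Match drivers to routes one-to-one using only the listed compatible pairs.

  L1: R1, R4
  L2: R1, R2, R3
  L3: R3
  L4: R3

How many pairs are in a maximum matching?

3

Unit-capacity flow: source→left, listed edges, right→sink; max matching = max flow.
Augmenting path L1→R1 (+1); matched 1.
Augmenting path L2→R2 (+1); matched 2.
Augmenting path L3→R3 (+1); matched 3.
No augmenting path remains; maximum matching = 3.
König certificate: {L1, L2, R3} is a vertex cover of size 3 (every listed pair touches it), so no matching can be larger.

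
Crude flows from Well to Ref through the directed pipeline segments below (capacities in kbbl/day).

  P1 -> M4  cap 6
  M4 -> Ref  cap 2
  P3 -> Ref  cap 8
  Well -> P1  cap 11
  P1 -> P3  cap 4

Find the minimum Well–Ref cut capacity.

6

Augment Well→P1→M4→Ref: bottleneck 2, flow now 2.
Augment Well→P1→P3→Ref: bottleneck 4, flow now 6.
No augmenting path remains; maximum flow = 6.
By max-flow min-cut, the minimum cut capacity equals the max flow.
In the residual graph, reachable from Well: {Well, P1, M4}.
Min-cut edges: P1→P3 (4), M4→Ref (2); capacity 4 + 2 = 6.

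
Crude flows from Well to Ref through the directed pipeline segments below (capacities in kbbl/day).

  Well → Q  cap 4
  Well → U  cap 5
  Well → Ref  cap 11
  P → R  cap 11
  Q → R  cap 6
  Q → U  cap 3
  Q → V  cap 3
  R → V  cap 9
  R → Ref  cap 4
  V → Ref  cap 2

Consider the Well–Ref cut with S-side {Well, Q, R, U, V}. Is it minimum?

Given cut capacity: 11 + 4 + 2 = 17.
Augment Well→Ref: bottleneck 11, flow now 11.
Augment Well→Q→R→Ref: bottleneck 4, flow now 15.
No augmenting path remains; maximum flow = 15.
In the residual graph, reachable from Well: {Well, U}.
Min-cut edges: Well→Q (4), Well→Ref (11); capacity 4 + 11 = 15.
Cut capacity 17 exceeds the max flow 15, so it is not minimum.

No — its capacity is 17, but the minimum cut has capacity 15.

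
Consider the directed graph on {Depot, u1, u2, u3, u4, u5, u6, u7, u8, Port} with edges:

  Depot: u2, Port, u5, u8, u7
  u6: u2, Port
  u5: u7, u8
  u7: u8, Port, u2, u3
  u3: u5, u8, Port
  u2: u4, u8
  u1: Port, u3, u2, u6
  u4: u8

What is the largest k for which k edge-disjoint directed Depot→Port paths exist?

Assign every edge capacity 1; by Menger, the answer equals the max flow.
Path Depot→Port (+1); total 1.
Path Depot→u7→Port (+1); total 2.
Path Depot→u5→u7→u3→Port (+1); total 3.
No residual Depot→Port path; max flow = 3.
Certifying cut of size 3: {Depot→Port, Depot→u5, Depot→u7}.

3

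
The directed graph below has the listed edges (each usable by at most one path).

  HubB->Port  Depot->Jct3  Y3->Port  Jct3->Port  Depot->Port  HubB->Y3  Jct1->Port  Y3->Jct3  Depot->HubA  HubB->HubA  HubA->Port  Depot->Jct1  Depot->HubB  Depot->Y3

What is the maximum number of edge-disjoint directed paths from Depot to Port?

6

Assign every edge capacity 1; by Menger, the answer equals the max flow.
Path Depot→Port (+1); total 1.
Path Depot→Jct1→Port (+1); total 2.
Path Depot→HubB→Port (+1); total 3.
Path Depot→Jct3→Port (+1); total 4.
Path Depot→Y3→Port (+1); total 5.
Path Depot→HubA→Port (+1); total 6.
No residual Depot→Port path; max flow = 6.
Certifying cut of size 6: {Depot→HubA, Depot→HubB, Depot→Jct1, Depot→Jct3, Depot→Port, Depot→Y3}.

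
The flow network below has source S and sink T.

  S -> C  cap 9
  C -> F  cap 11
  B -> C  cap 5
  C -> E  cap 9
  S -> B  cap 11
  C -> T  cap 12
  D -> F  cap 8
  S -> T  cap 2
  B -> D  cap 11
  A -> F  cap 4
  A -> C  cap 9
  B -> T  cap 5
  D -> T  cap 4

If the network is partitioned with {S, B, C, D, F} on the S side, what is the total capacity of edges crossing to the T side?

Edges leaving {S, B, C, D, F}: S→T (2), B→T (5), C→E (9), C→T (12), D→T (4).
Cut capacity = 2 + 5 + 9 + 12 + 4 = 32.

32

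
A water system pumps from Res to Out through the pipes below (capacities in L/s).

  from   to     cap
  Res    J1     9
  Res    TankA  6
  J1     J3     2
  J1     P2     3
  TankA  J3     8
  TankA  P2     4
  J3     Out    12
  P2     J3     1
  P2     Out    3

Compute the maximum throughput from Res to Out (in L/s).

11

Augment Res→J1→J3→Out: bottleneck 2, flow now 2.
Augment Res→J1→P2→Out: bottleneck 3, flow now 5.
Augment Res→TankA→J3→Out: bottleneck 6, flow now 11.
No augmenting path remains; maximum flow = 11.
In the residual graph, reachable from Res: {Res, J1}.
Min-cut edges: Res→TankA (6), J1→J3 (2), J1→P2 (3); capacity 6 + 2 + 3 = 11.
This cut is saturated, so no flow can exceed 11.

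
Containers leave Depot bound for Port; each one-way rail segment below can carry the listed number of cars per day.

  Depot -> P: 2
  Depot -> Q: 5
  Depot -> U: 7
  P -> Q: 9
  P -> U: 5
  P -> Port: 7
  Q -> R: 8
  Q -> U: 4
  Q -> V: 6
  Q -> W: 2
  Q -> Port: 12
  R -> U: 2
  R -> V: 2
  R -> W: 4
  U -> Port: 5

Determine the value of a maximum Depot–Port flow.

12

Augment Depot→P→Port: bottleneck 2, flow now 2.
Augment Depot→Q→Port: bottleneck 5, flow now 7.
Augment Depot→U→Port: bottleneck 5, flow now 12.
No augmenting path remains; maximum flow = 12.
In the residual graph, reachable from Depot: {Depot, U}.
Min-cut edges: Depot→P (2), Depot→Q (5), U→Port (5); capacity 2 + 5 + 5 = 12.
This cut is saturated, so no flow can exceed 12.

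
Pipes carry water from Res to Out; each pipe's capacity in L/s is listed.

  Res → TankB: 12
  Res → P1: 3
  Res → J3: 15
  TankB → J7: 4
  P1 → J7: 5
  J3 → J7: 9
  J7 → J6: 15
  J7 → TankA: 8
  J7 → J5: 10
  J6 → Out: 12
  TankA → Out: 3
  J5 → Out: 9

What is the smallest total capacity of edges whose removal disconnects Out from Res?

Augment Res→TankB→J7→J6→Out: bottleneck 4, flow now 4.
Augment Res→P1→J7→J6→Out: bottleneck 3, flow now 7.
Augment Res→J3→J7→J6→Out: bottleneck 5, flow now 12.
Augment Res→J3→J7→TankA→Out: bottleneck 3, flow now 15.
Augment Res→J3→J7→J5→Out: bottleneck 1, flow now 16.
No augmenting path remains; maximum flow = 16.
By max-flow min-cut, the minimum cut capacity equals the max flow.
In the residual graph, reachable from Res: {Res, TankB, J3}.
Min-cut edges: Res→P1 (3), TankB→J7 (4), J3→J7 (9); capacity 3 + 4 + 9 = 16.

16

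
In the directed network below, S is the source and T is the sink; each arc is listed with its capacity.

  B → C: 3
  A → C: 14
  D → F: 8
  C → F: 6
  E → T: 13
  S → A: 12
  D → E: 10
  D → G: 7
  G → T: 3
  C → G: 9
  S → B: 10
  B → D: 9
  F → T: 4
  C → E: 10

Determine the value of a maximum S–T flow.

20

Augment S→A→C→E→T: bottleneck 10, flow now 10.
Augment S→A→C→F→T: bottleneck 2, flow now 12.
Augment S→B→C→F→T: bottleneck 2, flow now 14.
Augment S→B→C→G→T: bottleneck 1, flow now 15.
Augment S→B→D→E→T: bottleneck 3, flow now 18.
Augment S→B→D→G→T: bottleneck 2, flow now 20.
No augmenting path remains; maximum flow = 20.
In the residual graph, reachable from S: {S, A, B, C, D, E, F, G}.
Min-cut edges: E→T (13), F→T (4), G→T (3); capacity 13 + 4 + 3 = 20.
This cut is saturated, so no flow can exceed 20.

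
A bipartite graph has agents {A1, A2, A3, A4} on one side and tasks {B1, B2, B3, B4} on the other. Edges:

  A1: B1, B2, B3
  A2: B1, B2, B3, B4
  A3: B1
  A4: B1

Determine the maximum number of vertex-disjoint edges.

Unit-capacity flow: source→left, listed edges, right→sink; max matching = max flow.
Augmenting path A1→B1 (+1); matched 1.
Augmenting path A2→B2 (+1); matched 2.
Augmenting path A3→B1→A1→B3 (+1); matched 3.
No augmenting path remains; maximum matching = 3.
König certificate: {A1, A2, B1} is a vertex cover of size 3 (every listed pair touches it), so no matching can be larger.

3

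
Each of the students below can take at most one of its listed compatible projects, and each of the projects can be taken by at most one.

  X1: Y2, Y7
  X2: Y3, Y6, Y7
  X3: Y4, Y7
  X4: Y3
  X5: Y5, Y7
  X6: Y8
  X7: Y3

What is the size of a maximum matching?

Unit-capacity flow: source→left, listed edges, right→sink; max matching = max flow.
Augmenting path X1→Y2 (+1); matched 1.
Augmenting path X2→Y3 (+1); matched 2.
Augmenting path X3→Y4 (+1); matched 3.
Augmenting path X5→Y5 (+1); matched 4.
Augmenting path X6→Y8 (+1); matched 5.
Augmenting path X4→Y3→X2→Y6 (+1); matched 6.
No augmenting path remains; maximum matching = 6.
König certificate: {X1, X2, X3, X5, X6, Y3} is a vertex cover of size 6 (every listed pair touches it), so no matching can be larger.

6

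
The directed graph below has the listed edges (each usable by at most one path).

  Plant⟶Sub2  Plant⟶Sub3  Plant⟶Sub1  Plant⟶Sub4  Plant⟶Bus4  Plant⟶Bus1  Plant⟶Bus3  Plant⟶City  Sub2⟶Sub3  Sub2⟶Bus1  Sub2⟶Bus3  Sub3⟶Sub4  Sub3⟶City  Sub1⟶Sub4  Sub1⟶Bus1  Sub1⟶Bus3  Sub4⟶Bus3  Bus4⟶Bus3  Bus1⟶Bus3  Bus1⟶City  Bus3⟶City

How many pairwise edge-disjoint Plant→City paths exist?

4

Assign every edge capacity 1; by Menger, the answer equals the max flow.
Path Plant→City (+1); total 1.
Path Plant→Sub3→City (+1); total 2.
Path Plant→Bus1→City (+1); total 3.
Path Plant→Bus3→City (+1); total 4.
No residual Plant→City path; max flow = 4.
Certifying cut of size 4: {Bus1→City, Bus3→City, Plant→City, Sub3→City}.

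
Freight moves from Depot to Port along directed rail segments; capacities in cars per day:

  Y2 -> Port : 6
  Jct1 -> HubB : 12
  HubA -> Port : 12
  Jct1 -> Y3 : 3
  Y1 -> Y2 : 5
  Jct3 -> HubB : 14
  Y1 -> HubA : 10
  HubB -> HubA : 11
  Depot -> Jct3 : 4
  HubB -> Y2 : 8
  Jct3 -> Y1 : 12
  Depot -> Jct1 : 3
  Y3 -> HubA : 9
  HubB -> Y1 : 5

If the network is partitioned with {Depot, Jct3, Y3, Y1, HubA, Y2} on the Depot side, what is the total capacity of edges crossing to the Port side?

35

Edges leaving {Depot, Jct3, Y3, Y1, HubA, Y2}: Depot→Jct1 (3), Jct3→HubB (14), HubA→Port (12), Y2→Port (6).
Cut capacity = 3 + 14 + 12 + 6 = 35.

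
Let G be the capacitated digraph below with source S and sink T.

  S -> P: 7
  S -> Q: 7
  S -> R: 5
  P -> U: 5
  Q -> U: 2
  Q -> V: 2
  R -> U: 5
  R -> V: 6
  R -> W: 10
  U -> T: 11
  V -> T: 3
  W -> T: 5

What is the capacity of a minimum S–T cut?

Augment S→P→U→T: bottleneck 5, flow now 5.
Augment S→Q→U→T: bottleneck 2, flow now 7.
Augment S→Q→V→T: bottleneck 2, flow now 9.
Augment S→R→U→T: bottleneck 4, flow now 13.
Augment S→R→V→T: bottleneck 1, flow now 14.
No augmenting path remains; maximum flow = 14.
By max-flow min-cut, the minimum cut capacity equals the max flow.
In the residual graph, reachable from S: {S, P, Q}.
Min-cut edges: S→R (5), P→U (5), Q→U (2), Q→V (2); capacity 5 + 5 + 2 + 2 = 14.

14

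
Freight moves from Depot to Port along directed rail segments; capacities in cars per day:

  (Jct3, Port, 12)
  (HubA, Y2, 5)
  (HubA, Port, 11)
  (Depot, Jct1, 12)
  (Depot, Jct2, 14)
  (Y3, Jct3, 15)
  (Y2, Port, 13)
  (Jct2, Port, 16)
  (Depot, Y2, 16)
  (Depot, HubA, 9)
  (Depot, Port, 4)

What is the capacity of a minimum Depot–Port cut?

Augment Depot→Port: bottleneck 4, flow now 4.
Augment Depot→Y2→Port: bottleneck 13, flow now 17.
Augment Depot→HubA→Port: bottleneck 9, flow now 26.
Augment Depot→Jct2→Port: bottleneck 14, flow now 40.
No augmenting path remains; maximum flow = 40.
By max-flow min-cut, the minimum cut capacity equals the max flow.
In the residual graph, reachable from Depot: {Depot, Y2, Jct1}.
Min-cut edges: Depot→HubA (9), Depot→Jct2 (14), Depot→Port (4), Y2→Port (13); capacity 9 + 14 + 4 + 13 = 40.

40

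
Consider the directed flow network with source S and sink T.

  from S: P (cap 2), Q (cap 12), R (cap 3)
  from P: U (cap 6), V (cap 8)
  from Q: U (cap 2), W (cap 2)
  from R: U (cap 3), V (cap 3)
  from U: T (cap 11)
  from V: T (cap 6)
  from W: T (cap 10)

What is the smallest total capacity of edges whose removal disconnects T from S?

9

Augment S→P→U→T: bottleneck 2, flow now 2.
Augment S→Q→U→T: bottleneck 2, flow now 4.
Augment S→Q→W→T: bottleneck 2, flow now 6.
Augment S→R→U→T: bottleneck 3, flow now 9.
No augmenting path remains; maximum flow = 9.
By max-flow min-cut, the minimum cut capacity equals the max flow.
In the residual graph, reachable from S: {S, Q}.
Min-cut edges: S→P (2), S→R (3), Q→U (2), Q→W (2); capacity 2 + 3 + 2 + 2 = 9.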